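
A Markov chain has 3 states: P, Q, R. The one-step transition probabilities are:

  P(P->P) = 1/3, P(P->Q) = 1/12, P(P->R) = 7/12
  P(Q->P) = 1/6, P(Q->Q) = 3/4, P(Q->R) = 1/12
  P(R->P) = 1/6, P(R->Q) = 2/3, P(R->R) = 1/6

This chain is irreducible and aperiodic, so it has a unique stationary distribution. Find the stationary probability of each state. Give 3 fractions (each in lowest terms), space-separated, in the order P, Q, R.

The stationary distribution satisfies pi = pi * P, i.e.:
  pi_P = 1/3*pi_P + 1/6*pi_Q + 1/6*pi_R
  pi_Q = 1/12*pi_P + 3/4*pi_Q + 2/3*pi_R
  pi_R = 7/12*pi_P + 1/12*pi_Q + 1/6*pi_R
with normalization: pi_P + pi_Q + pi_R = 1.

Using the first 2 balance equations plus normalization, the linear system A*pi = b is:
  [-2/3, 1/6, 1/6] . pi = 0
  [1/12, -1/4, 2/3] . pi = 0
  [1, 1, 1] . pi = 1

Solving yields:
  pi_P = 1/5
  pi_Q = 3/5
  pi_R = 1/5

Verification (pi * P):
  1/5*1/3 + 3/5*1/6 + 1/5*1/6 = 1/5 = pi_P  (ok)
  1/5*1/12 + 3/5*3/4 + 1/5*2/3 = 3/5 = pi_Q  (ok)
  1/5*7/12 + 3/5*1/12 + 1/5*1/6 = 1/5 = pi_R  (ok)

Answer: 1/5 3/5 1/5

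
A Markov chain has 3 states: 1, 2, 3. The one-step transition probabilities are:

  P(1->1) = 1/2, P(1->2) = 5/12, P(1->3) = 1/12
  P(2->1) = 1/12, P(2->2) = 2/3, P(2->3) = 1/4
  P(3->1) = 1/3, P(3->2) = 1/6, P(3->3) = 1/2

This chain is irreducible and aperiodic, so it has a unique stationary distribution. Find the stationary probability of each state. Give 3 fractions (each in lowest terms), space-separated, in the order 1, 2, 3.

Answer: 6/23 32/69 19/69

Derivation:
The stationary distribution satisfies pi = pi * P, i.e.:
  pi_1 = 1/2*pi_1 + 1/12*pi_2 + 1/3*pi_3
  pi_2 = 5/12*pi_1 + 2/3*pi_2 + 1/6*pi_3
  pi_3 = 1/12*pi_1 + 1/4*pi_2 + 1/2*pi_3
with normalization: pi_1 + pi_2 + pi_3 = 1.

Using the first 2 balance equations plus normalization, the linear system A*pi = b is:
  [-1/2, 1/12, 1/3] . pi = 0
  [5/12, -1/3, 1/6] . pi = 0
  [1, 1, 1] . pi = 1

Solving yields:
  pi_1 = 6/23
  pi_2 = 32/69
  pi_3 = 19/69

Verification (pi * P):
  6/23*1/2 + 32/69*1/12 + 19/69*1/3 = 6/23 = pi_1  (ok)
  6/23*5/12 + 32/69*2/3 + 19/69*1/6 = 32/69 = pi_2  (ok)
  6/23*1/12 + 32/69*1/4 + 19/69*1/2 = 19/69 = pi_3  (ok)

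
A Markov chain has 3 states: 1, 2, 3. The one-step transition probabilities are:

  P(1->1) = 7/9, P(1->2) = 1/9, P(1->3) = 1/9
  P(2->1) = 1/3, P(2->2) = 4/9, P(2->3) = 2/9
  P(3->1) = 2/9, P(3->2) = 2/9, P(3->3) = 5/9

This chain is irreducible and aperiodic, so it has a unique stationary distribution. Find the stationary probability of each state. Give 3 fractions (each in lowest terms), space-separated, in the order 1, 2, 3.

Answer: 16/29 6/29 7/29

Derivation:
The stationary distribution satisfies pi = pi * P, i.e.:
  pi_1 = 7/9*pi_1 + 1/3*pi_2 + 2/9*pi_3
  pi_2 = 1/9*pi_1 + 4/9*pi_2 + 2/9*pi_3
  pi_3 = 1/9*pi_1 + 2/9*pi_2 + 5/9*pi_3
with normalization: pi_1 + pi_2 + pi_3 = 1.

Using the first 2 balance equations plus normalization, the linear system A*pi = b is:
  [-2/9, 1/3, 2/9] . pi = 0
  [1/9, -5/9, 2/9] . pi = 0
  [1, 1, 1] . pi = 1

Solving yields:
  pi_1 = 16/29
  pi_2 = 6/29
  pi_3 = 7/29

Verification (pi * P):
  16/29*7/9 + 6/29*1/3 + 7/29*2/9 = 16/29 = pi_1  (ok)
  16/29*1/9 + 6/29*4/9 + 7/29*2/9 = 6/29 = pi_2  (ok)
  16/29*1/9 + 6/29*2/9 + 7/29*5/9 = 7/29 = pi_3  (ok)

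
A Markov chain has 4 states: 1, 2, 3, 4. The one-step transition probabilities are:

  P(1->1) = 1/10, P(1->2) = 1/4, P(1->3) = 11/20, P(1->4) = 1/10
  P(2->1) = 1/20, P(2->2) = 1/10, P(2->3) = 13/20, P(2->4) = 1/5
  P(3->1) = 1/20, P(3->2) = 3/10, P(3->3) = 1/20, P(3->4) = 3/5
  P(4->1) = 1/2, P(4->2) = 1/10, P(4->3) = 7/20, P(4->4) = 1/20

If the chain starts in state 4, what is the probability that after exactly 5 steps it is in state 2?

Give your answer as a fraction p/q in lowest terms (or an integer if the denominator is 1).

Answer: 632957/3200000

Derivation:
Computing P^5 by repeated multiplication:
P^1 =
  1: [1/10, 1/4, 11/20, 1/10]
  2: [1/20, 1/10, 13/20, 1/5]
  3: [1/20, 3/10, 1/20, 3/5]
  4: [1/2, 1/10, 7/20, 1/20]
P^2 =
  1: [1/10, 9/40, 7/25, 79/200]
  2: [57/400, 19/80, 39/200, 17/40]
  3: [129/400, 47/400, 87/200, 1/8]
  4: [39/400, 49/200, 3/8, 113/400]
P^3 =
  1: [931/4000, 171/1000, 707/2000, 971/4000]
  2: [1987/8000, 1283/8000, 313/800, 1/5]
  3: [979/8000, 1883/8000, 1277/4000, 323/1000]
  4: [91/500, 1517/8000, 661/2000, 2383/8000]
P^4 =
  1: [1367/8000, 16449/80000, 1709/5000, 22537/80000]
  2: [24387/160000, 34481/160000, 26433/80000, 24133/80000]
  3: [6447/32000, 29153/160000, 5589/16000, 21361/80000]
  4: [30903/160000, 967/5000, 27531/80000, 43091/160000]
P^5 =
  1: [296503/1600000, 155193/800000, 54931/160000, 443801/1600000]
  2: [618781/3200000, 4837/25600, 553619/1600000, 217339/800000]
  3: [576733/3200000, 128053/640000, 544259/1600000, 223621/800000]
  4: [289361/1600000, 632957/3200000, 137363/400000, 889417/3200000]

(P^5)[4 -> 2] = 632957/3200000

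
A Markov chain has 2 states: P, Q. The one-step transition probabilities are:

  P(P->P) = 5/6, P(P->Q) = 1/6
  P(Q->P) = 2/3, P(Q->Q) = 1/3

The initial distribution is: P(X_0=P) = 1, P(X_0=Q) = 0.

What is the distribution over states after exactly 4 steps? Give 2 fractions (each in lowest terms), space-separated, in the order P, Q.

Propagating the distribution step by step (d_{t+1} = d_t * P):
d_0 = (P=1, Q=0)
  d_1[P] = 1*5/6 + 0*2/3 = 5/6
  d_1[Q] = 1*1/6 + 0*1/3 = 1/6
d_1 = (P=5/6, Q=1/6)
  d_2[P] = 5/6*5/6 + 1/6*2/3 = 29/36
  d_2[Q] = 5/6*1/6 + 1/6*1/3 = 7/36
d_2 = (P=29/36, Q=7/36)
  d_3[P] = 29/36*5/6 + 7/36*2/3 = 173/216
  d_3[Q] = 29/36*1/6 + 7/36*1/3 = 43/216
d_3 = (P=173/216, Q=43/216)
  d_4[P] = 173/216*5/6 + 43/216*2/3 = 1037/1296
  d_4[Q] = 173/216*1/6 + 43/216*1/3 = 259/1296
d_4 = (P=1037/1296, Q=259/1296)

Answer: 1037/1296 259/1296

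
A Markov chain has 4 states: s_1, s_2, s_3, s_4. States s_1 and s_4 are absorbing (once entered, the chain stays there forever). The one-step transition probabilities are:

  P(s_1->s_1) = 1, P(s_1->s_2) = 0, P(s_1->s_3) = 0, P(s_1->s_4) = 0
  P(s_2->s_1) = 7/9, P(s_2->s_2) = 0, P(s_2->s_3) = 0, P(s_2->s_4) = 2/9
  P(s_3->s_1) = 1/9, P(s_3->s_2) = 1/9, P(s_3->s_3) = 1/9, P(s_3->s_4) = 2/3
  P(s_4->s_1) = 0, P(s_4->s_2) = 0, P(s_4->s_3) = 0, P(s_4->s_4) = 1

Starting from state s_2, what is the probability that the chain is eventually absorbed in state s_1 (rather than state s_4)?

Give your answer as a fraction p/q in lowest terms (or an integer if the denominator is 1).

Let a_i = P(absorbed in s_1 | start in state i).
Boundary conditions: a_s_1 = 1, a_s_4 = 0.
For each transient state i, a_i = sum_j P(i->j) * a_j:
  a_s_2 = 7/9*a_s_1 + 0*a_s_2 + 0*a_s_3 + 2/9*a_s_4
  a_s_3 = 1/9*a_s_1 + 1/9*a_s_2 + 1/9*a_s_3 + 2/3*a_s_4

Substituting a_s_1 = 1 and a_s_4 = 0, rearrange to (I - Q) a = r where r[i] = P(i -> s_1):
  [1, 0] . (a_s_2, a_s_3) = 7/9
  [-1/9, 8/9] . (a_s_2, a_s_3) = 1/9

Solving yields:
  a_s_2 = 7/9
  a_s_3 = 2/9

Starting state is s_2, so the absorption probability is a_s_2 = 7/9.

Answer: 7/9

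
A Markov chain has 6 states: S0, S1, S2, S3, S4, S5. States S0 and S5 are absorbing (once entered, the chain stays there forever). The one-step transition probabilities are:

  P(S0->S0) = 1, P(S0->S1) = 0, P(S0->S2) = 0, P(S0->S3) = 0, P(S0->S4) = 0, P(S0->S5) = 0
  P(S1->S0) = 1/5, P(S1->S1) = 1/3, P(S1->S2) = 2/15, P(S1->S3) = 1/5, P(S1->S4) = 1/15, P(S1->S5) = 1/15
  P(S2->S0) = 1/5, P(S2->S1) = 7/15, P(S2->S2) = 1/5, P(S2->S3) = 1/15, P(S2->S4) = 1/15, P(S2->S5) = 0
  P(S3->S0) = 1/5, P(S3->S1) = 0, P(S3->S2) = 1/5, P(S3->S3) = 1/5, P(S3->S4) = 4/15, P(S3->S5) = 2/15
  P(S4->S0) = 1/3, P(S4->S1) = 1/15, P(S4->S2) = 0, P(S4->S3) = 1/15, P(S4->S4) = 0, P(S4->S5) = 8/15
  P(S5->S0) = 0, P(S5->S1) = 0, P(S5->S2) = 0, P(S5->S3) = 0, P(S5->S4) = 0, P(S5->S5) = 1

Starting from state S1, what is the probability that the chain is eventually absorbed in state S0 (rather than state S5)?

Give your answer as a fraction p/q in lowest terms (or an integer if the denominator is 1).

Let a_i = P(absorbed in S0 | start in state i).
Boundary conditions: a_S0 = 1, a_S5 = 0.
For each transient state i, a_i = sum_j P(i->j) * a_j:
  a_S1 = 1/5*a_S0 + 1/3*a_S1 + 2/15*a_S2 + 1/5*a_S3 + 1/15*a_S4 + 1/15*a_S5
  a_S2 = 1/5*a_S0 + 7/15*a_S1 + 1/5*a_S2 + 1/15*a_S3 + 1/15*a_S4 + 0*a_S5
  a_S3 = 1/5*a_S0 + 0*a_S1 + 1/5*a_S2 + 1/5*a_S3 + 4/15*a_S4 + 2/15*a_S5
  a_S4 = 1/3*a_S0 + 1/15*a_S1 + 0*a_S2 + 1/15*a_S3 + 0*a_S4 + 8/15*a_S5

Substituting a_S0 = 1 and a_S5 = 0, rearrange to (I - Q) a = r where r[i] = P(i -> S0):
  [2/3, -2/15, -1/5, -1/15] . (a_S1, a_S2, a_S3, a_S4) = 1/5
  [-7/15, 4/5, -1/15, -1/15] . (a_S1, a_S2, a_S3, a_S4) = 1/5
  [0, -1/5, 4/5, -4/15] . (a_S1, a_S2, a_S3, a_S4) = 1/5
  [-1/15, 0, -1/15, 1] . (a_S1, a_S2, a_S3, a_S4) = 1/3

Solving yields:
  a_S1 = 2761/4221
  a_S2 = 3011/4221
  a_S3 = 4783/8442
  a_S4 = 389/938

Starting state is S1, so the absorption probability is a_S1 = 2761/4221.

Answer: 2761/4221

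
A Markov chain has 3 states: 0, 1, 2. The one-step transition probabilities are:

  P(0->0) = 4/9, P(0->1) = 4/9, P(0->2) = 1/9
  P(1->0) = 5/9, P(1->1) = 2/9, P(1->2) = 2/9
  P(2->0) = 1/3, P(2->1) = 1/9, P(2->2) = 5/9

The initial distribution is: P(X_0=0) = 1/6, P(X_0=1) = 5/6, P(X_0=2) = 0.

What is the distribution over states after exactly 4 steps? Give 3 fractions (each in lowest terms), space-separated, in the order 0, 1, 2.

Propagating the distribution step by step (d_{t+1} = d_t * P):
d_0 = (0=1/6, 1=5/6, 2=0)
  d_1[0] = 1/6*4/9 + 5/6*5/9 + 0*1/3 = 29/54
  d_1[1] = 1/6*4/9 + 5/6*2/9 + 0*1/9 = 7/27
  d_1[2] = 1/6*1/9 + 5/6*2/9 + 0*5/9 = 11/54
d_1 = (0=29/54, 1=7/27, 2=11/54)
  d_2[0] = 29/54*4/9 + 7/27*5/9 + 11/54*1/3 = 73/162
  d_2[1] = 29/54*4/9 + 7/27*2/9 + 11/54*1/9 = 155/486
  d_2[2] = 29/54*1/9 + 7/27*2/9 + 11/54*5/9 = 56/243
d_2 = (0=73/162, 1=155/486, 2=56/243)
  d_3[0] = 73/162*4/9 + 155/486*5/9 + 56/243*1/3 = 1987/4374
  d_3[1] = 73/162*4/9 + 155/486*2/9 + 56/243*1/9 = 649/2187
  d_3[2] = 73/162*1/9 + 155/486*2/9 + 56/243*5/9 = 121/486
d_3 = (0=1987/4374, 1=649/2187, 2=121/486)
  d_4[0] = 1987/4374*4/9 + 649/2187*5/9 + 121/486*1/3 = 17705/39366
  d_4[1] = 1987/4374*4/9 + 649/2187*2/9 + 121/486*1/9 = 11633/39366
  d_4[2] = 1987/4374*1/9 + 649/2187*2/9 + 121/486*5/9 = 5014/19683
d_4 = (0=17705/39366, 1=11633/39366, 2=5014/19683)

Answer: 17705/39366 11633/39366 5014/19683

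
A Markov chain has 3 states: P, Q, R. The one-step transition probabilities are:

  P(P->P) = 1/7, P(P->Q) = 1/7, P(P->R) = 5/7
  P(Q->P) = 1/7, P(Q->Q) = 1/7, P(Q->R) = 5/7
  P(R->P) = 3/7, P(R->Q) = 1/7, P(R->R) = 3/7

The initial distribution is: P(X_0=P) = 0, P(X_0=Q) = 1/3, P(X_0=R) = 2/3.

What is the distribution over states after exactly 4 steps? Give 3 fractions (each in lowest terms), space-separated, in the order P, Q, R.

Propagating the distribution step by step (d_{t+1} = d_t * P):
d_0 = (P=0, Q=1/3, R=2/3)
  d_1[P] = 0*1/7 + 1/3*1/7 + 2/3*3/7 = 1/3
  d_1[Q] = 0*1/7 + 1/3*1/7 + 2/3*1/7 = 1/7
  d_1[R] = 0*5/7 + 1/3*5/7 + 2/3*3/7 = 11/21
d_1 = (P=1/3, Q=1/7, R=11/21)
  d_2[P] = 1/3*1/7 + 1/7*1/7 + 11/21*3/7 = 43/147
  d_2[Q] = 1/3*1/7 + 1/7*1/7 + 11/21*1/7 = 1/7
  d_2[R] = 1/3*5/7 + 1/7*5/7 + 11/21*3/7 = 83/147
d_2 = (P=43/147, Q=1/7, R=83/147)
  d_3[P] = 43/147*1/7 + 1/7*1/7 + 83/147*3/7 = 313/1029
  d_3[Q] = 43/147*1/7 + 1/7*1/7 + 83/147*1/7 = 1/7
  d_3[R] = 43/147*5/7 + 1/7*5/7 + 83/147*3/7 = 569/1029
d_3 = (P=313/1029, Q=1/7, R=569/1029)
  d_4[P] = 313/1029*1/7 + 1/7*1/7 + 569/1029*3/7 = 2167/7203
  d_4[Q] = 313/1029*1/7 + 1/7*1/7 + 569/1029*1/7 = 1/7
  d_4[R] = 313/1029*5/7 + 1/7*5/7 + 569/1029*3/7 = 4007/7203
d_4 = (P=2167/7203, Q=1/7, R=4007/7203)

Answer: 2167/7203 1/7 4007/7203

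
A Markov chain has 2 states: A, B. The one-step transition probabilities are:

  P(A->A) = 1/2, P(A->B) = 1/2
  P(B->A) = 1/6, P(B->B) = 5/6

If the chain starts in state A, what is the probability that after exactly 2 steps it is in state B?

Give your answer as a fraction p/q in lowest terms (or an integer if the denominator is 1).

Computing P^2 by repeated multiplication:
P^1 =
  A: [1/2, 1/2]
  B: [1/6, 5/6]
P^2 =
  A: [1/3, 2/3]
  B: [2/9, 7/9]

(P^2)[A -> B] = 2/3

Answer: 2/3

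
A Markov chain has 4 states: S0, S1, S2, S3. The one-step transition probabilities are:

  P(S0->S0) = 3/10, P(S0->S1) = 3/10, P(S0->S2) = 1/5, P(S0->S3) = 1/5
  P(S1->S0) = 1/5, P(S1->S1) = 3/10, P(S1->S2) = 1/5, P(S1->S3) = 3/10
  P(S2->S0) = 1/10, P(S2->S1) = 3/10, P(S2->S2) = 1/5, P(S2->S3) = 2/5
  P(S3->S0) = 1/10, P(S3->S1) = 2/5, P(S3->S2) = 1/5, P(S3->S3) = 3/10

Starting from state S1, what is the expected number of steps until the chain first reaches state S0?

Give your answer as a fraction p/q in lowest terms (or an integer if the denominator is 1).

Answer: 250/37

Derivation:
Let h_i = expected steps to first reach S0 from state i.
Boundary: h_S0 = 0.
First-step equations for the other states:
  h_S1 = 1 + 1/5*h_S0 + 3/10*h_S1 + 1/5*h_S2 + 3/10*h_S3
  h_S2 = 1 + 1/10*h_S0 + 3/10*h_S1 + 1/5*h_S2 + 2/5*h_S3
  h_S3 = 1 + 1/10*h_S0 + 2/5*h_S1 + 1/5*h_S2 + 3/10*h_S3

Substituting h_S0 = 0 and rearranging gives the linear system (I - Q) h = 1:
  [7/10, -1/5, -3/10] . (h_S1, h_S2, h_S3) = 1
  [-3/10, 4/5, -2/5] . (h_S1, h_S2, h_S3) = 1
  [-2/5, -1/5, 7/10] . (h_S1, h_S2, h_S3) = 1

Solving yields:
  h_S1 = 250/37
  h_S2 = 15/2
  h_S3 = 275/37

Starting state is S1, so the expected hitting time is h_S1 = 250/37.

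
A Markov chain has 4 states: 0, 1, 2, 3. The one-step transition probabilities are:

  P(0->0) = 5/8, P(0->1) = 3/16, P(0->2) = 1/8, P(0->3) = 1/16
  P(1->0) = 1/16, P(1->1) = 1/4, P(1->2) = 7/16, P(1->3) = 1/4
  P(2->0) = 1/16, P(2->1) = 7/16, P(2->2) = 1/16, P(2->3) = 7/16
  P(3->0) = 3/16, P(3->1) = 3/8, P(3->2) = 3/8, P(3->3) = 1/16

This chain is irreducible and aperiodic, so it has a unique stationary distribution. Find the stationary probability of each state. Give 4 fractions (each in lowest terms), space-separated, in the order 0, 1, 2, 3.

The stationary distribution satisfies pi = pi * P, i.e.:
  pi_0 = 5/8*pi_0 + 1/16*pi_1 + 1/16*pi_2 + 3/16*pi_3
  pi_1 = 3/16*pi_0 + 1/4*pi_1 + 7/16*pi_2 + 3/8*pi_3
  pi_2 = 1/8*pi_0 + 7/16*pi_1 + 1/16*pi_2 + 3/8*pi_3
  pi_3 = 1/16*pi_0 + 1/4*pi_1 + 7/16*pi_2 + 1/16*pi_3
with normalization: pi_0 + pi_1 + pi_2 + pi_3 = 1.

Using the first 3 balance equations plus normalization, the linear system A*pi = b is:
  [-3/8, 1/16, 1/16, 3/16] . pi = 0
  [3/16, -3/4, 7/16, 3/8] . pi = 0
  [1/8, 7/16, -15/16, 3/8] . pi = 0
  [1, 1, 1, 1] . pi = 1

Solving yields:
  pi_0 = 639/3109
  pi_1 = 975/3109
  pi_2 = 813/3109
  pi_3 = 682/3109

Verification (pi * P):
  639/3109*5/8 + 975/3109*1/16 + 813/3109*1/16 + 682/3109*3/16 = 639/3109 = pi_0  (ok)
  639/3109*3/16 + 975/3109*1/4 + 813/3109*7/16 + 682/3109*3/8 = 975/3109 = pi_1  (ok)
  639/3109*1/8 + 975/3109*7/16 + 813/3109*1/16 + 682/3109*3/8 = 813/3109 = pi_2  (ok)
  639/3109*1/16 + 975/3109*1/4 + 813/3109*7/16 + 682/3109*1/16 = 682/3109 = pi_3  (ok)

Answer: 639/3109 975/3109 813/3109 682/3109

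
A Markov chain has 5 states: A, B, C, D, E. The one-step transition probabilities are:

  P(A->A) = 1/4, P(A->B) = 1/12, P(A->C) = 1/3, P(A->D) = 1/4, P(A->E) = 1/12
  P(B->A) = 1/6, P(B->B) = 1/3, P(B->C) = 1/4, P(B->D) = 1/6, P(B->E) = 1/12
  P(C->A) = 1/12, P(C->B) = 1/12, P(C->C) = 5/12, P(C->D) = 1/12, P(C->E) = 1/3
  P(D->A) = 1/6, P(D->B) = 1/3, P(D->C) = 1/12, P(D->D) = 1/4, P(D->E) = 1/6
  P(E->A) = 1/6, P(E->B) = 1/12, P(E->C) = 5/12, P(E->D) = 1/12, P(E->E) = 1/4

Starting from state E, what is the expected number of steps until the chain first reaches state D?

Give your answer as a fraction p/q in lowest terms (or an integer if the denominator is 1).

Answer: 393/46

Derivation:
Let h_i = expected steps to first reach D from state i.
Boundary: h_D = 0.
First-step equations for the other states:
  h_A = 1 + 1/4*h_A + 1/12*h_B + 1/3*h_C + 1/4*h_D + 1/12*h_E
  h_B = 1 + 1/6*h_A + 1/3*h_B + 1/4*h_C + 1/6*h_D + 1/12*h_E
  h_C = 1 + 1/12*h_A + 1/12*h_B + 5/12*h_C + 1/12*h_D + 1/3*h_E
  h_E = 1 + 1/6*h_A + 1/12*h_B + 5/12*h_C + 1/12*h_D + 1/4*h_E

Substituting h_D = 0 and rearranging gives the linear system (I - Q) h = 1:
  [3/4, -1/12, -1/3, -1/12] . (h_A, h_B, h_C, h_E) = 1
  [-1/6, 2/3, -1/4, -1/12] . (h_A, h_B, h_C, h_E) = 1
  [-1/12, -1/12, 7/12, -1/3] . (h_A, h_B, h_C, h_E) = 1
  [-1/6, -1/12, -5/12, 3/4] . (h_A, h_B, h_C, h_E) = 1

Solving yields:
  h_A = 321/46
  h_B = 174/23
  h_C = 399/46
  h_E = 393/46

Starting state is E, so the expected hitting time is h_E = 393/46.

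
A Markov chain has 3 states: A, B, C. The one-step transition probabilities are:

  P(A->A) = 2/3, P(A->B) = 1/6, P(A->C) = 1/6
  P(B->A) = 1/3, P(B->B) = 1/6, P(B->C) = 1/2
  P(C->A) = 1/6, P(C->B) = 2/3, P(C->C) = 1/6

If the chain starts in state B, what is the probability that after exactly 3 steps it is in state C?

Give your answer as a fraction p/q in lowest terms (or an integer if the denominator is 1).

Answer: 11/36

Derivation:
Computing P^3 by repeated multiplication:
P^1 =
  A: [2/3, 1/6, 1/6]
  B: [1/3, 1/6, 1/2]
  C: [1/6, 2/3, 1/6]
P^2 =
  A: [19/36, 1/4, 2/9]
  B: [13/36, 5/12, 2/9]
  C: [13/36, 1/4, 7/18]
P^3 =
  A: [17/36, 5/18, 1/4]
  B: [5/12, 5/18, 11/36]
  C: [7/18, 13/36, 1/4]

(P^3)[B -> C] = 11/36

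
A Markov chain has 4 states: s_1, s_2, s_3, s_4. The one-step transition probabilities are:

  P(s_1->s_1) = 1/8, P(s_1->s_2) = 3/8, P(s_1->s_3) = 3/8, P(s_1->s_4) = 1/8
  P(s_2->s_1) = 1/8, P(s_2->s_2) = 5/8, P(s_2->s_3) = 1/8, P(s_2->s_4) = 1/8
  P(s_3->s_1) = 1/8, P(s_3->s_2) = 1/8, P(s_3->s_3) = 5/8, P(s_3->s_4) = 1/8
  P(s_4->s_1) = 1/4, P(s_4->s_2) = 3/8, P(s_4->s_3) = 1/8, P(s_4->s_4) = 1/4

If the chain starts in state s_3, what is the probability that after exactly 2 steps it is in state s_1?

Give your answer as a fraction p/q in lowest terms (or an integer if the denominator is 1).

Answer: 9/64

Derivation:
Computing P^2 by repeated multiplication:
P^1 =
  s_1: [1/8, 3/8, 3/8, 1/8]
  s_2: [1/8, 5/8, 1/8, 1/8]
  s_3: [1/8, 1/8, 5/8, 1/8]
  s_4: [1/4, 3/8, 1/8, 1/4]
P^2 =
  s_1: [9/64, 3/8, 11/32, 9/64]
  s_2: [9/64, 1/2, 7/32, 9/64]
  s_3: [9/64, 1/4, 15/32, 9/64]
  s_4: [5/32, 7/16, 1/4, 5/32]

(P^2)[s_3 -> s_1] = 9/64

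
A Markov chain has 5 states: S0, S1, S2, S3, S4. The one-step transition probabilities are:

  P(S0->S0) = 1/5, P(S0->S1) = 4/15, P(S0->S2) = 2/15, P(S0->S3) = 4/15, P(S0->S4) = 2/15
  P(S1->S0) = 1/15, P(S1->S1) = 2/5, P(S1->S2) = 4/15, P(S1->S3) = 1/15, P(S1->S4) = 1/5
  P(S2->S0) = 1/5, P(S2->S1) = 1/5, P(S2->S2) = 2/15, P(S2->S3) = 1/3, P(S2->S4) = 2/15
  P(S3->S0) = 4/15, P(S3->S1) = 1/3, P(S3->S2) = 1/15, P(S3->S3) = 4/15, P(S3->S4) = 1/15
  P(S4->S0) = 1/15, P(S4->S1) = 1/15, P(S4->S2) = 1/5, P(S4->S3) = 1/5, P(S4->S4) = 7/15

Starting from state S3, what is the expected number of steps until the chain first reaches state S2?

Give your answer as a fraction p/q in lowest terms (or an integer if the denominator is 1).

Answer: 32115/5176

Derivation:
Let h_i = expected steps to first reach S2 from state i.
Boundary: h_S2 = 0.
First-step equations for the other states:
  h_S0 = 1 + 1/5*h_S0 + 4/15*h_S1 + 2/15*h_S2 + 4/15*h_S3 + 2/15*h_S4
  h_S1 = 1 + 1/15*h_S0 + 2/5*h_S1 + 4/15*h_S2 + 1/15*h_S3 + 1/5*h_S4
  h_S3 = 1 + 4/15*h_S0 + 1/3*h_S1 + 1/15*h_S2 + 4/15*h_S3 + 1/15*h_S4
  h_S4 = 1 + 1/15*h_S0 + 1/15*h_S1 + 1/5*h_S2 + 1/5*h_S3 + 7/15*h_S4

Substituting h_S2 = 0 and rearranging gives the linear system (I - Q) h = 1:
  [4/5, -4/15, -4/15, -2/15] . (h_S0, h_S1, h_S3, h_S4) = 1
  [-1/15, 3/5, -1/15, -1/5] . (h_S0, h_S1, h_S3, h_S4) = 1
  [-4/15, -1/3, 11/15, -1/15] . (h_S0, h_S1, h_S3, h_S4) = 1
  [-1/15, -1/15, -1/5, 8/15] . (h_S0, h_S1, h_S3, h_S4) = 1

Solving yields:
  h_S0 = 15165/2588
  h_S1 = 25125/5176
  h_S3 = 32115/5176
  h_S4 = 3585/647

Starting state is S3, so the expected hitting time is h_S3 = 32115/5176.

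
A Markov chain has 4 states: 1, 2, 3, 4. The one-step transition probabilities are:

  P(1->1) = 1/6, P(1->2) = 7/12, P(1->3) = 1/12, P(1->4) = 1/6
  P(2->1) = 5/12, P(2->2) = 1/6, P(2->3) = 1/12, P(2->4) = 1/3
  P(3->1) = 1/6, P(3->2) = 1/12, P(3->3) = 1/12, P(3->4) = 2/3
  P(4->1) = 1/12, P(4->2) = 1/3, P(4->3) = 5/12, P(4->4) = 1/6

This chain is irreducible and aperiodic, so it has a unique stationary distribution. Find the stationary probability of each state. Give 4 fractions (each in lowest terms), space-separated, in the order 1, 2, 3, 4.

Answer: 77/360 7/24 67/360 37/120

Derivation:
The stationary distribution satisfies pi = pi * P, i.e.:
  pi_1 = 1/6*pi_1 + 5/12*pi_2 + 1/6*pi_3 + 1/12*pi_4
  pi_2 = 7/12*pi_1 + 1/6*pi_2 + 1/12*pi_3 + 1/3*pi_4
  pi_3 = 1/12*pi_1 + 1/12*pi_2 + 1/12*pi_3 + 5/12*pi_4
  pi_4 = 1/6*pi_1 + 1/3*pi_2 + 2/3*pi_3 + 1/6*pi_4
with normalization: pi_1 + pi_2 + pi_3 + pi_4 = 1.

Using the first 3 balance equations plus normalization, the linear system A*pi = b is:
  [-5/6, 5/12, 1/6, 1/12] . pi = 0
  [7/12, -5/6, 1/12, 1/3] . pi = 0
  [1/12, 1/12, -11/12, 5/12] . pi = 0
  [1, 1, 1, 1] . pi = 1

Solving yields:
  pi_1 = 77/360
  pi_2 = 7/24
  pi_3 = 67/360
  pi_4 = 37/120

Verification (pi * P):
  77/360*1/6 + 7/24*5/12 + 67/360*1/6 + 37/120*1/12 = 77/360 = pi_1  (ok)
  77/360*7/12 + 7/24*1/6 + 67/360*1/12 + 37/120*1/3 = 7/24 = pi_2  (ok)
  77/360*1/12 + 7/24*1/12 + 67/360*1/12 + 37/120*5/12 = 67/360 = pi_3  (ok)
  77/360*1/6 + 7/24*1/3 + 67/360*2/3 + 37/120*1/6 = 37/120 = pi_4  (ok)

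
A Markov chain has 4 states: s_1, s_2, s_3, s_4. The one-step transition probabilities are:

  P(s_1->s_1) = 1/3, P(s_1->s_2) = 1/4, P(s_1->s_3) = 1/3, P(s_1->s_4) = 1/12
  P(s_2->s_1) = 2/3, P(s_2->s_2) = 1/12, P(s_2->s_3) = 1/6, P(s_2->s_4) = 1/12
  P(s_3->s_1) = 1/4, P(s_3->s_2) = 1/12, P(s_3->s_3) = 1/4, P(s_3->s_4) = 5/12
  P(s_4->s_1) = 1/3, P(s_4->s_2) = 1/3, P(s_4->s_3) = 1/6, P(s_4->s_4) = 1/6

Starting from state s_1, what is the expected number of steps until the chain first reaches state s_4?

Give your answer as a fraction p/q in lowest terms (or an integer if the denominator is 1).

Let h_i = expected steps to first reach s_4 from state i.
Boundary: h_s_4 = 0.
First-step equations for the other states:
  h_s_1 = 1 + 1/3*h_s_1 + 1/4*h_s_2 + 1/3*h_s_3 + 1/12*h_s_4
  h_s_2 = 1 + 2/3*h_s_1 + 1/12*h_s_2 + 1/6*h_s_3 + 1/12*h_s_4
  h_s_3 = 1 + 1/4*h_s_1 + 1/12*h_s_2 + 1/4*h_s_3 + 5/12*h_s_4

Substituting h_s_4 = 0 and rearranging gives the linear system (I - Q) h = 1:
  [2/3, -1/4, -1/3] . (h_s_1, h_s_2, h_s_3) = 1
  [-2/3, 11/12, -1/6] . (h_s_1, h_s_2, h_s_3) = 1
  [-1/4, -1/12, 3/4] . (h_s_1, h_s_2, h_s_3) = 1

Solving yields:
  h_s_1 = 356/63
  h_s_2 = 124/21
  h_s_3 = 244/63

Starting state is s_1, so the expected hitting time is h_s_1 = 356/63.

Answer: 356/63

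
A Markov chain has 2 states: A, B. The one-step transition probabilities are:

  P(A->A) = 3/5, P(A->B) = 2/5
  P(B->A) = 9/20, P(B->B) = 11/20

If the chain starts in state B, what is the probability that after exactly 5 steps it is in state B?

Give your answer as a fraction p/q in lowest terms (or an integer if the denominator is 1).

Answer: 1506011/3200000

Derivation:
Computing P^5 by repeated multiplication:
P^1 =
  A: [3/5, 2/5]
  B: [9/20, 11/20]
P^2 =
  A: [27/50, 23/50]
  B: [207/400, 193/400]
P^3 =
  A: [531/1000, 469/1000]
  B: [4221/8000, 3779/8000]
P^4 =
  A: [10593/20000, 9407/20000]
  B: [84663/160000, 75337/160000]
P^5 =
  A: [211779/400000, 188221/400000]
  B: [1693989/3200000, 1506011/3200000]

(P^5)[B -> B] = 1506011/3200000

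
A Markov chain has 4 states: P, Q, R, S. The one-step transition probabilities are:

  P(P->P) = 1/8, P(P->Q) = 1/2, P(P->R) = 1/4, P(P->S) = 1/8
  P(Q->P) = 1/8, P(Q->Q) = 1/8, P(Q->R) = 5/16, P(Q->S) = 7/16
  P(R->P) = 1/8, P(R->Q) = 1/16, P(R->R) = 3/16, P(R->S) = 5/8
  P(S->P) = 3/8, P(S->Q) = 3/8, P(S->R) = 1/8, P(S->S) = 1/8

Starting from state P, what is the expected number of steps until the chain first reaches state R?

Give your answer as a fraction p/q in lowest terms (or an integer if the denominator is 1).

Answer: 1448/351

Derivation:
Let h_i = expected steps to first reach R from state i.
Boundary: h_R = 0.
First-step equations for the other states:
  h_P = 1 + 1/8*h_P + 1/2*h_Q + 1/4*h_R + 1/8*h_S
  h_Q = 1 + 1/8*h_P + 1/8*h_Q + 5/16*h_R + 7/16*h_S
  h_S = 1 + 3/8*h_P + 3/8*h_Q + 1/8*h_R + 1/8*h_S

Substituting h_R = 0 and rearranging gives the linear system (I - Q) h = 1:
  [7/8, -1/2, -1/8] . (h_P, h_Q, h_S) = 1
  [-1/8, 7/8, -7/16] . (h_P, h_Q, h_S) = 1
  [-3/8, -3/8, 7/8] . (h_P, h_Q, h_S) = 1

Solving yields:
  h_P = 1448/351
  h_Q = 1424/351
  h_S = 544/117

Starting state is P, so the expected hitting time is h_P = 1448/351.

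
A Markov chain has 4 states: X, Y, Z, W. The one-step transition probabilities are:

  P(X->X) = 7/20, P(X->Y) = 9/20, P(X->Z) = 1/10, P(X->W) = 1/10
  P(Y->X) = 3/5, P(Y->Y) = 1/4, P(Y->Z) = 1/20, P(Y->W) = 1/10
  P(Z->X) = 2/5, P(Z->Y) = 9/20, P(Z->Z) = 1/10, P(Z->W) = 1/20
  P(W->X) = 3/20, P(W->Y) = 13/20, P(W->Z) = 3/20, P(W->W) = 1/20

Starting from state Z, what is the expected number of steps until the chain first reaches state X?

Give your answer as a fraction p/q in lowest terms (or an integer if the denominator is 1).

Answer: 9520/4379

Derivation:
Let h_i = expected steps to first reach X from state i.
Boundary: h_X = 0.
First-step equations for the other states:
  h_Y = 1 + 3/5*h_X + 1/4*h_Y + 1/20*h_Z + 1/10*h_W
  h_Z = 1 + 2/5*h_X + 9/20*h_Y + 1/10*h_Z + 1/20*h_W
  h_W = 1 + 3/20*h_X + 13/20*h_Y + 3/20*h_Z + 1/20*h_W

Substituting h_X = 0 and rearranging gives the linear system (I - Q) h = 1:
  [3/4, -1/20, -1/10] . (h_Y, h_Z, h_W) = 1
  [-9/20, 9/10, -1/20] . (h_Y, h_Z, h_W) = 1
  [-13/20, -3/20, 19/20] . (h_Y, h_Z, h_W) = 1

Solving yields:
  h_Y = 8020/4379
  h_Z = 9520/4379
  h_W = 400/151

Starting state is Z, so the expected hitting time is h_Z = 9520/4379.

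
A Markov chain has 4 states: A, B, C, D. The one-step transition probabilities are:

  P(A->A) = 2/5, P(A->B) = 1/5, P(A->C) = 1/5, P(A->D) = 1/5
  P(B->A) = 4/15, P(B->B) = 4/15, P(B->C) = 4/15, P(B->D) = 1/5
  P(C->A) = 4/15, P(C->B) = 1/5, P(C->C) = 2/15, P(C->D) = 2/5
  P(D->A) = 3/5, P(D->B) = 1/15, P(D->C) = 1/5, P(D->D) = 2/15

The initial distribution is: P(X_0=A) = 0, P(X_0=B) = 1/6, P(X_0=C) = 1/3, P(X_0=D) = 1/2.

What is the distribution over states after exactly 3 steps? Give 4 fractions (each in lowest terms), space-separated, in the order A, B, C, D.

Propagating the distribution step by step (d_{t+1} = d_t * P):
d_0 = (A=0, B=1/6, C=1/3, D=1/2)
  d_1[A] = 0*2/5 + 1/6*4/15 + 1/3*4/15 + 1/2*3/5 = 13/30
  d_1[B] = 0*1/5 + 1/6*4/15 + 1/3*1/5 + 1/2*1/15 = 13/90
  d_1[C] = 0*1/5 + 1/6*4/15 + 1/3*2/15 + 1/2*1/5 = 17/90
  d_1[D] = 0*1/5 + 1/6*1/5 + 1/3*2/5 + 1/2*2/15 = 7/30
d_1 = (A=13/30, B=13/90, C=17/90, D=7/30)
  d_2[A] = 13/30*2/5 + 13/90*4/15 + 17/90*4/15 + 7/30*3/5 = 181/450
  d_2[B] = 13/30*1/5 + 13/90*4/15 + 17/90*1/5 + 7/30*1/15 = 241/1350
  d_2[C] = 13/30*1/5 + 13/90*4/15 + 17/90*2/15 + 7/30*1/5 = 133/675
  d_2[D] = 13/30*1/5 + 13/90*1/5 + 17/90*2/5 + 7/30*2/15 = 2/9
d_2 = (A=181/450, B=241/1350, C=133/675, D=2/9)
  d_3[A] = 181/450*2/5 + 241/1350*4/15 + 133/675*4/15 + 2/9*3/5 = 1331/3375
  d_3[B] = 181/450*1/5 + 241/1350*4/15 + 133/675*1/5 + 2/9*1/15 = 3691/20250
  d_3[C] = 181/450*1/5 + 241/1350*4/15 + 133/675*2/15 + 2/9*1/5 = 161/810
  d_3[D] = 181/450*1/5 + 241/1350*1/5 + 133/675*2/5 + 2/9*2/15 = 758/3375
d_3 = (A=1331/3375, B=3691/20250, C=161/810, D=758/3375)

Answer: 1331/3375 3691/20250 161/810 758/3375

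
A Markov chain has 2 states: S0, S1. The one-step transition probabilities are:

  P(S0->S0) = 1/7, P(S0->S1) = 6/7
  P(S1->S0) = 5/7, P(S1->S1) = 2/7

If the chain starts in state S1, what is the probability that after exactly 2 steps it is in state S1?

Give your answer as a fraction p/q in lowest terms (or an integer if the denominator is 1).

Answer: 34/49

Derivation:
Computing P^2 by repeated multiplication:
P^1 =
  S0: [1/7, 6/7]
  S1: [5/7, 2/7]
P^2 =
  S0: [31/49, 18/49]
  S1: [15/49, 34/49]

(P^2)[S1 -> S1] = 34/49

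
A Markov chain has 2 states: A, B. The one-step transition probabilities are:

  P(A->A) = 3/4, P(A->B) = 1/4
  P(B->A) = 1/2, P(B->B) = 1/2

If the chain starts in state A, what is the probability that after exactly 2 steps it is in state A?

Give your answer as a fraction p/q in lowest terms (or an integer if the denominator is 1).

Answer: 11/16

Derivation:
Computing P^2 by repeated multiplication:
P^1 =
  A: [3/4, 1/4]
  B: [1/2, 1/2]
P^2 =
  A: [11/16, 5/16]
  B: [5/8, 3/8]

(P^2)[A -> A] = 11/16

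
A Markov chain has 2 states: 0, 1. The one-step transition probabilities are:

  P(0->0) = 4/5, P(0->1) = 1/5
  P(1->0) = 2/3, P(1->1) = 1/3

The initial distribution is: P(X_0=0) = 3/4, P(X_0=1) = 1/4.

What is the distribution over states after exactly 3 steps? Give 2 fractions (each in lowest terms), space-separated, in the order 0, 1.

Answer: 2596/3375 779/3375

Derivation:
Propagating the distribution step by step (d_{t+1} = d_t * P):
d_0 = (0=3/4, 1=1/4)
  d_1[0] = 3/4*4/5 + 1/4*2/3 = 23/30
  d_1[1] = 3/4*1/5 + 1/4*1/3 = 7/30
d_1 = (0=23/30, 1=7/30)
  d_2[0] = 23/30*4/5 + 7/30*2/3 = 173/225
  d_2[1] = 23/30*1/5 + 7/30*1/3 = 52/225
d_2 = (0=173/225, 1=52/225)
  d_3[0] = 173/225*4/5 + 52/225*2/3 = 2596/3375
  d_3[1] = 173/225*1/5 + 52/225*1/3 = 779/3375
d_3 = (0=2596/3375, 1=779/3375)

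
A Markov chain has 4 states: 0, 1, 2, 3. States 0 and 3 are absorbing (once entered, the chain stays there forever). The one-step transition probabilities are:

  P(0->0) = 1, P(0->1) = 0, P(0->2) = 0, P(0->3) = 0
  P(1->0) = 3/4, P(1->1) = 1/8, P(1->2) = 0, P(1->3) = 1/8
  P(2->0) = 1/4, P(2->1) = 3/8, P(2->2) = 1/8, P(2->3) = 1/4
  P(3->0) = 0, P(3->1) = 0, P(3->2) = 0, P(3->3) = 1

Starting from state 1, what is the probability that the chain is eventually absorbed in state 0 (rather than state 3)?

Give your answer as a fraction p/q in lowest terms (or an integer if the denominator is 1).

Let a_i = P(absorbed in 0 | start in state i).
Boundary conditions: a_0 = 1, a_3 = 0.
For each transient state i, a_i = sum_j P(i->j) * a_j:
  a_1 = 3/4*a_0 + 1/8*a_1 + 0*a_2 + 1/8*a_3
  a_2 = 1/4*a_0 + 3/8*a_1 + 1/8*a_2 + 1/4*a_3

Substituting a_0 = 1 and a_3 = 0, rearrange to (I - Q) a = r where r[i] = P(i -> 0):
  [7/8, 0] . (a_1, a_2) = 3/4
  [-3/8, 7/8] . (a_1, a_2) = 1/4

Solving yields:
  a_1 = 6/7
  a_2 = 32/49

Starting state is 1, so the absorption probability is a_1 = 6/7.

Answer: 6/7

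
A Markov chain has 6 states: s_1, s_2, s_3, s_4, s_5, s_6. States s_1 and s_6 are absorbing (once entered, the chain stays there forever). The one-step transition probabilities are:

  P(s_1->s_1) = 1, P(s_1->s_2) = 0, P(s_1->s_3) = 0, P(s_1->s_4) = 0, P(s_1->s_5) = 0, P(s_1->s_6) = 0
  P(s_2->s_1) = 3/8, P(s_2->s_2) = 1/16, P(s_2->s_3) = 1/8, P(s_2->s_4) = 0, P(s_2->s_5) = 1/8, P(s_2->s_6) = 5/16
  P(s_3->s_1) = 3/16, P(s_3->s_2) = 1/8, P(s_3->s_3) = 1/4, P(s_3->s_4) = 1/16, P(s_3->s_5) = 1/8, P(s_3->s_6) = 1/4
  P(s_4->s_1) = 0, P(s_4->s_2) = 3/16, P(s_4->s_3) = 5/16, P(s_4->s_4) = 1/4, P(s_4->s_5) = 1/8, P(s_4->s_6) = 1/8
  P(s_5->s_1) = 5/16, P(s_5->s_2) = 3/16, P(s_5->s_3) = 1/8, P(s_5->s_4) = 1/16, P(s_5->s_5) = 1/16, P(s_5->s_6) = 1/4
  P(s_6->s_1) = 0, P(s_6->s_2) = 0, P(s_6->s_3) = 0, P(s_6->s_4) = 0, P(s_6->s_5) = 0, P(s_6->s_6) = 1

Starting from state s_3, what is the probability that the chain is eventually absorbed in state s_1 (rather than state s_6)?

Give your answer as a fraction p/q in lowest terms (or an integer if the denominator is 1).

Let a_i = P(absorbed in s_1 | start in state i).
Boundary conditions: a_s_1 = 1, a_s_6 = 0.
For each transient state i, a_i = sum_j P(i->j) * a_j:
  a_s_2 = 3/8*a_s_1 + 1/16*a_s_2 + 1/8*a_s_3 + 0*a_s_4 + 1/8*a_s_5 + 5/16*a_s_6
  a_s_3 = 3/16*a_s_1 + 1/8*a_s_2 + 1/4*a_s_3 + 1/16*a_s_4 + 1/8*a_s_5 + 1/4*a_s_6
  a_s_4 = 0*a_s_1 + 3/16*a_s_2 + 5/16*a_s_3 + 1/4*a_s_4 + 1/8*a_s_5 + 1/8*a_s_6
  a_s_5 = 5/16*a_s_1 + 3/16*a_s_2 + 1/8*a_s_3 + 1/16*a_s_4 + 1/16*a_s_5 + 1/4*a_s_6

Substituting a_s_1 = 1 and a_s_6 = 0, rearrange to (I - Q) a = r where r[i] = P(i -> s_1):
  [15/16, -1/8, 0, -1/8] . (a_s_2, a_s_3, a_s_4, a_s_5) = 3/8
  [-1/8, 3/4, -1/16, -1/8] . (a_s_2, a_s_3, a_s_4, a_s_5) = 3/16
  [-3/16, -5/16, 3/4, -1/8] . (a_s_2, a_s_3, a_s_4, a_s_5) = 0
  [-3/16, -1/8, -1/16, 15/16] . (a_s_2, a_s_3, a_s_4, a_s_5) = 5/16

Solving yields:
  a_s_2 = 1654/3109
  a_s_3 = 1434/3109
  a_s_4 = 1285/3109
  a_s_5 = 1644/3109

Starting state is s_3, so the absorption probability is a_s_3 = 1434/3109.

Answer: 1434/3109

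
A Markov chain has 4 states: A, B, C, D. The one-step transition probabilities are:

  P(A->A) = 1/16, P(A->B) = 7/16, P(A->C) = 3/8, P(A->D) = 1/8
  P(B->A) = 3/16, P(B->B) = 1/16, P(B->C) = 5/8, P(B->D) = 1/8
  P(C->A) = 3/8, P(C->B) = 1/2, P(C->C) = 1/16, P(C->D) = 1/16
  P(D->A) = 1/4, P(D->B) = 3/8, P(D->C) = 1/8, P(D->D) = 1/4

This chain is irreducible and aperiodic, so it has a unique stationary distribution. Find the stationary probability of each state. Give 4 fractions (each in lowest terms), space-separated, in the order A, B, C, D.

Answer: 719/3160 207/632 257/790 189/1580

Derivation:
The stationary distribution satisfies pi = pi * P, i.e.:
  pi_A = 1/16*pi_A + 3/16*pi_B + 3/8*pi_C + 1/4*pi_D
  pi_B = 7/16*pi_A + 1/16*pi_B + 1/2*pi_C + 3/8*pi_D
  pi_C = 3/8*pi_A + 5/8*pi_B + 1/16*pi_C + 1/8*pi_D
  pi_D = 1/8*pi_A + 1/8*pi_B + 1/16*pi_C + 1/4*pi_D
with normalization: pi_A + pi_B + pi_C + pi_D = 1.

Using the first 3 balance equations plus normalization, the linear system A*pi = b is:
  [-15/16, 3/16, 3/8, 1/4] . pi = 0
  [7/16, -15/16, 1/2, 3/8] . pi = 0
  [3/8, 5/8, -15/16, 1/8] . pi = 0
  [1, 1, 1, 1] . pi = 1

Solving yields:
  pi_A = 719/3160
  pi_B = 207/632
  pi_C = 257/790
  pi_D = 189/1580

Verification (pi * P):
  719/3160*1/16 + 207/632*3/16 + 257/790*3/8 + 189/1580*1/4 = 719/3160 = pi_A  (ok)
  719/3160*7/16 + 207/632*1/16 + 257/790*1/2 + 189/1580*3/8 = 207/632 = pi_B  (ok)
  719/3160*3/8 + 207/632*5/8 + 257/790*1/16 + 189/1580*1/8 = 257/790 = pi_C  (ok)
  719/3160*1/8 + 207/632*1/8 + 257/790*1/16 + 189/1580*1/4 = 189/1580 = pi_D  (ok)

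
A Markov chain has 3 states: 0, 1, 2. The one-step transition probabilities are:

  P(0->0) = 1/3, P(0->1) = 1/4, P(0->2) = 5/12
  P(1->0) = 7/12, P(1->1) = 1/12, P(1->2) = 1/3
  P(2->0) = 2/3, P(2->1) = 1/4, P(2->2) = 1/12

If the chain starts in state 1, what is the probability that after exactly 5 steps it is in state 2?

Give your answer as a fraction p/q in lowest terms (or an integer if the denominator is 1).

Computing P^5 by repeated multiplication:
P^1 =
  0: [1/3, 1/4, 5/12]
  1: [7/12, 1/12, 1/3]
  2: [2/3, 1/4, 1/12]
P^2 =
  0: [77/144, 5/24, 37/144]
  1: [67/144, 17/72, 43/144]
  2: [61/144, 5/24, 53/144]
P^3 =
  0: [407/864, 31/144, 271/864]
  1: [425/864, 91/432, 257/864]
  2: [439/864, 31/144, 239/864]
P^4 =
  0: [2549/5184, 185/864, 1525/5184]
  1: [2515/5184, 557/2592, 1555/5184]
  2: [2485/5184, 185/864, 1589/5184]
P^5 =
  0: [15083/31104, 1111/5184, 9355/31104]
  1: [15149/31104, 3331/15552, 9293/31104]
  2: [15211/31104, 1111/5184, 9227/31104]

(P^5)[1 -> 2] = 9293/31104

Answer: 9293/31104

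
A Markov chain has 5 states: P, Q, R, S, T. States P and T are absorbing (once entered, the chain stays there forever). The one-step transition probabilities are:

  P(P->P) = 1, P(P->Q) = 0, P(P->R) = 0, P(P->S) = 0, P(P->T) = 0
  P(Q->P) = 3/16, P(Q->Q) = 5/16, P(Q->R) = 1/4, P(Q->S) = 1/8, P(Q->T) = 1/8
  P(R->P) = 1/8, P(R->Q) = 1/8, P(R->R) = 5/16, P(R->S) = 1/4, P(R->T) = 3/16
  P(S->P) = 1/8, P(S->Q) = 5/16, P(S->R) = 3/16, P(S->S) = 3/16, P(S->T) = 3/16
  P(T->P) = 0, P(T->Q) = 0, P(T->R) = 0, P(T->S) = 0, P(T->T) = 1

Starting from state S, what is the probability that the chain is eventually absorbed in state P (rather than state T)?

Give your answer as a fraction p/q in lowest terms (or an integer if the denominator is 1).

Let a_i = P(absorbed in P | start in state i).
Boundary conditions: a_P = 1, a_T = 0.
For each transient state i, a_i = sum_j P(i->j) * a_j:
  a_Q = 3/16*a_P + 5/16*a_Q + 1/4*a_R + 1/8*a_S + 1/8*a_T
  a_R = 1/8*a_P + 1/8*a_Q + 5/16*a_R + 1/4*a_S + 3/16*a_T
  a_S = 1/8*a_P + 5/16*a_Q + 3/16*a_R + 3/16*a_S + 3/16*a_T

Substituting a_P = 1 and a_T = 0, rearrange to (I - Q) a = r where r[i] = P(i -> P):
  [11/16, -1/4, -1/8] . (a_Q, a_R, a_S) = 3/16
  [-1/8, 11/16, -1/4] . (a_Q, a_R, a_S) = 1/8
  [-5/16, -3/16, 13/16] . (a_Q, a_R, a_S) = 1/8

Solving yields:
  a_Q = 117/227
  a_R = 100/227
  a_S = 103/227

Starting state is S, so the absorption probability is a_S = 103/227.

Answer: 103/227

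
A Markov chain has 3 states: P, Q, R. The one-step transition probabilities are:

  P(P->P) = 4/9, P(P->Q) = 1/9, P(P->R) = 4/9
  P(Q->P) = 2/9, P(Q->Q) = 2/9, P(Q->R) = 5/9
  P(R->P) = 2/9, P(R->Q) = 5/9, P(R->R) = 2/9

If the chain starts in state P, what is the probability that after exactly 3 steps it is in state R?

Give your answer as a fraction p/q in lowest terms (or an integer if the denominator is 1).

Computing P^3 by repeated multiplication:
P^1 =
  P: [4/9, 1/9, 4/9]
  Q: [2/9, 2/9, 5/9]
  R: [2/9, 5/9, 2/9]
P^2 =
  P: [26/81, 26/81, 29/81]
  Q: [22/81, 31/81, 28/81]
  R: [22/81, 22/81, 37/81]
P^3 =
  P: [214/729, 223/729, 292/729]
  Q: [206/729, 224/729, 299/729]
  R: [206/729, 251/729, 272/729]

(P^3)[P -> R] = 292/729

Answer: 292/729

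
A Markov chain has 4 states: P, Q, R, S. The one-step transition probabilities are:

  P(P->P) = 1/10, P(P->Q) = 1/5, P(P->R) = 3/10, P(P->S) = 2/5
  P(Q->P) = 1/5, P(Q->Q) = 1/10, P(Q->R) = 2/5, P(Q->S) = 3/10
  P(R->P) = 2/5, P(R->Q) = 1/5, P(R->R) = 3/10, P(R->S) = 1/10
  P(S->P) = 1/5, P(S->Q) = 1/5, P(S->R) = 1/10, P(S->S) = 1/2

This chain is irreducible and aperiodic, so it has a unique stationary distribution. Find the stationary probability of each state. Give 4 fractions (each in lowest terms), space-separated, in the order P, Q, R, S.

Answer: 5/22 2/11 1/4 15/44

Derivation:
The stationary distribution satisfies pi = pi * P, i.e.:
  pi_P = 1/10*pi_P + 1/5*pi_Q + 2/5*pi_R + 1/5*pi_S
  pi_Q = 1/5*pi_P + 1/10*pi_Q + 1/5*pi_R + 1/5*pi_S
  pi_R = 3/10*pi_P + 2/5*pi_Q + 3/10*pi_R + 1/10*pi_S
  pi_S = 2/5*pi_P + 3/10*pi_Q + 1/10*pi_R + 1/2*pi_S
with normalization: pi_P + pi_Q + pi_R + pi_S = 1.

Using the first 3 balance equations plus normalization, the linear system A*pi = b is:
  [-9/10, 1/5, 2/5, 1/5] . pi = 0
  [1/5, -9/10, 1/5, 1/5] . pi = 0
  [3/10, 2/5, -7/10, 1/10] . pi = 0
  [1, 1, 1, 1] . pi = 1

Solving yields:
  pi_P = 5/22
  pi_Q = 2/11
  pi_R = 1/4
  pi_S = 15/44

Verification (pi * P):
  5/22*1/10 + 2/11*1/5 + 1/4*2/5 + 15/44*1/5 = 5/22 = pi_P  (ok)
  5/22*1/5 + 2/11*1/10 + 1/4*1/5 + 15/44*1/5 = 2/11 = pi_Q  (ok)
  5/22*3/10 + 2/11*2/5 + 1/4*3/10 + 15/44*1/10 = 1/4 = pi_R  (ok)
  5/22*2/5 + 2/11*3/10 + 1/4*1/10 + 15/44*1/2 = 15/44 = pi_S  (ok)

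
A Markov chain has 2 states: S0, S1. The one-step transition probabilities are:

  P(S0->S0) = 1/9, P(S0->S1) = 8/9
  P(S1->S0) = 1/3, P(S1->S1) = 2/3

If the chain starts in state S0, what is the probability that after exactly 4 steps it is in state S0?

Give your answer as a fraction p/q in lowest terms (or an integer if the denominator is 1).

Answer: 1801/6561

Derivation:
Computing P^4 by repeated multiplication:
P^1 =
  S0: [1/9, 8/9]
  S1: [1/3, 2/3]
P^2 =
  S0: [25/81, 56/81]
  S1: [7/27, 20/27]
P^3 =
  S0: [193/729, 536/729]
  S1: [67/243, 176/243]
P^4 =
  S0: [1801/6561, 4760/6561]
  S1: [595/2187, 1592/2187]

(P^4)[S0 -> S0] = 1801/6561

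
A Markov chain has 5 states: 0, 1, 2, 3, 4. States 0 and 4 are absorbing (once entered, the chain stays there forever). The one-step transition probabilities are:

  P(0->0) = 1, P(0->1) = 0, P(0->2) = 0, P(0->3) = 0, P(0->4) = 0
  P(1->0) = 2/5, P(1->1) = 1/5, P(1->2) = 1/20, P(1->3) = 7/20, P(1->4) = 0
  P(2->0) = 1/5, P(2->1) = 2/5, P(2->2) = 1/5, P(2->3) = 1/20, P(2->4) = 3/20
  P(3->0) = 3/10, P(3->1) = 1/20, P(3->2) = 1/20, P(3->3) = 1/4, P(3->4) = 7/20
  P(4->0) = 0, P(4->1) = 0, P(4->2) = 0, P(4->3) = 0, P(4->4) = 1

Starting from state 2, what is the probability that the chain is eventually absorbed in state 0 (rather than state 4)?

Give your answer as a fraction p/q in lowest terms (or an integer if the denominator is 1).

Let a_i = P(absorbed in 0 | start in state i).
Boundary conditions: a_0 = 1, a_4 = 0.
For each transient state i, a_i = sum_j P(i->j) * a_j:
  a_1 = 2/5*a_0 + 1/5*a_1 + 1/20*a_2 + 7/20*a_3 + 0*a_4
  a_2 = 1/5*a_0 + 2/5*a_1 + 1/5*a_2 + 1/20*a_3 + 3/20*a_4
  a_3 = 3/10*a_0 + 1/20*a_1 + 1/20*a_2 + 1/4*a_3 + 7/20*a_4

Substituting a_0 = 1 and a_4 = 0, rearrange to (I - Q) a = r where r[i] = P(i -> 0):
  [4/5, -1/20, -7/20] . (a_1, a_2, a_3) = 2/5
  [-2/5, 4/5, -1/20] . (a_1, a_2, a_3) = 1/5
  [-1/20, -1/20, 3/4] . (a_1, a_2, a_3) = 3/10

Solving yields:
  a_1 = 2678/3535
  a_2 = 2332/3535
  a_3 = 1748/3535

Starting state is 2, so the absorption probability is a_2 = 2332/3535.

Answer: 2332/3535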